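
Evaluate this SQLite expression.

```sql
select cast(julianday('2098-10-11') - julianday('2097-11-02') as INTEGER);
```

343

28 days remain in November 2097 after the 2nd (30 − 2).
Full months from December 2097 through September 2098 contribute their day counts.
Then 11 days into October 2098.
Total: 28 + 31 + 31 + 28 + 31 + 30 + 31 + 30 + 31 + 31 + 30 + 11 = 343.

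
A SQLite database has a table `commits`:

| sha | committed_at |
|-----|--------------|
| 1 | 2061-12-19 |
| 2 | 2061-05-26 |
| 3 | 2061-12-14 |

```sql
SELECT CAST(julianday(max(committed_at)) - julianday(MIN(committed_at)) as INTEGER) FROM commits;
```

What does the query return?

207

MIN = 2061-05-26, MAX = 2061-12-19.
5 days remain in May 2061 after the 26th (31 − 26).
Full months from June 2061 through November 2061 contribute their day counts.
Then 19 days into December 2061.
Total: 5 + 30 + 31 + 31 + 30 + 31 + 30 + 19 = 207.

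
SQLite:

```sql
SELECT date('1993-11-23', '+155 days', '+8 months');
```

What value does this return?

Applying '+155 days' to 1993-11-23: counting 155 days forward gives 1994-04-27.
Adding +8 months to 1994-04-27 gives 1994-12-27.

1994-12-27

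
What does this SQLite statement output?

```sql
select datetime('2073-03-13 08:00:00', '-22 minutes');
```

2073-03-13 07:38:00

-22 minutes from 2073-03-13 08:00:00 is 2073-03-13 07:38:00.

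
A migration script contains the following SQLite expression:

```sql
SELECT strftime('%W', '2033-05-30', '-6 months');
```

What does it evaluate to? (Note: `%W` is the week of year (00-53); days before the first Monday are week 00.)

First apply '-6 months': 2033-05-30 → 2032-11-30.
2032-11-30 is a Tuesday. SQLite's %W counts Mondays since the year started; the result is 48.

48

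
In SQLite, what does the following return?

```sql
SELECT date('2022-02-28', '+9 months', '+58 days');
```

2023-01-25

Adding +9 months to 2022-02-28 gives 2022-11-28.
Applying '+58 days' to 2022-11-28: counting 58 days forward gives 2023-01-25.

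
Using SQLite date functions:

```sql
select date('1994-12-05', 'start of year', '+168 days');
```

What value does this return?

`start of year` rewinds 1994-12-05 to 1994-01-01.
Applying '+168 days' to 1994-01-01: counting 168 days forward gives 1994-06-18.

1994-06-18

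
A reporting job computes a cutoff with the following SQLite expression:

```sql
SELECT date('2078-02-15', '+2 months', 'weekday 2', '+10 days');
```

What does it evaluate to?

Adding +2 months to 2078-02-15 gives 2078-04-15.
`weekday 2` advances to the next Tuesday; 2078-04-15 is a Friday, so it moves forward to 2078-04-19.
Advancing 10 more days within April lands on 2078-04-29.

2078-04-29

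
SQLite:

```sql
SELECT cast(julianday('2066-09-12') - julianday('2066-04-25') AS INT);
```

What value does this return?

140

5 days remain in April 2066 after the 25th (30 − 25).
May 2066: 31 days.
June 2066: 30 days.
July 2066: 31 days.
August 2066: 31 days.
Then 12 days into September 2066.
Total: 5 + 31 + 30 + 31 + 31 + 12 = 140.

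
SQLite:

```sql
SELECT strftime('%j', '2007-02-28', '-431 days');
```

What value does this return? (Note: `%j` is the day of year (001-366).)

358

First apply '-431 days': 2007-02-28 → 2005-12-24.
Day-of-year for 2005-12-24: days since 2005-01-01 inclusive = 358, zero-padded to 358.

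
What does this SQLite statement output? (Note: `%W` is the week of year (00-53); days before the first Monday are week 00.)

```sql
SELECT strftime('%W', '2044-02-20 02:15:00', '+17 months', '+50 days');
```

First apply '+17 months', '+50 days': 2044-02-20 02:15:00 → 2045-09-08 02:15:00.
2045-09-08 is a Friday. SQLite's %W counts Mondays since the year started; the result is 36.

36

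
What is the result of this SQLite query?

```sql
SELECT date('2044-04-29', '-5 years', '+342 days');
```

2040-04-05

Adding -5 years to 2044-04-29 gives 2039-04-29.
Applying '+342 days' to 2039-04-29: counting 342 days forward gives 2040-04-05.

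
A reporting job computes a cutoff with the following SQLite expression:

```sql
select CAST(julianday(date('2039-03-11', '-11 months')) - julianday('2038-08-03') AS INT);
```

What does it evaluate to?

Adding -11 months to 2039-03-11 gives 2038-04-11.
19 days remain in April 2038 after the 11th (30 − 11).
May 2038: 31 days.
June 2038: 30 days.
July 2038: 31 days.
Then 3 days into August 2038.
Total: 19 + 31 + 30 + 31 + 3 = 114.
The subtraction is earlier − later, so the result is −114 → -114.

-114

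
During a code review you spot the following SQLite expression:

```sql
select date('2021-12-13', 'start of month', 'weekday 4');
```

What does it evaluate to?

`start of month` rewinds 2021-12-13 to 2021-12-01.
`weekday 4` advances to the next Thursday; 2021-12-01 is a Wednesday, so it moves forward to 2021-12-02.

2021-12-02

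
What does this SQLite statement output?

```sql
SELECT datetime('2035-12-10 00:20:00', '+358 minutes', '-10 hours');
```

2035-12-09 20:18:00

358 minutes = 5h 58m; +358 minutes from 2035-12-10 00:20:00 is 2035-12-10 06:18:00.
-10 hours from 2035-12-10 06:18:00 is 2035-12-09 20:18:00 (crosses midnight).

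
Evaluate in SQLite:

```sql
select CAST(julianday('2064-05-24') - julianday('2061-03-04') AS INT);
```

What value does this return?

1177

27 days remain in March 2061 after the 4th (31 − 4).
Full months from April 2061 through April 2064 contribute their day counts.
Then 24 days into May 2064.
Total: 27 + 30 + 31 + 30 + 31 + 31 + 30 + 31 + 30 + 31 + 31 + 28 + 31 + 30 + 31 + 30 + 31 + 31 + 30 + 31 + 30 + 31 + 31 + 28 + 31 + 30 + 31 + 30 + 31 + 31 + 30 + 31 + 30 + 31 + 31 + 29 + 31 + 30 + 24 = 1177.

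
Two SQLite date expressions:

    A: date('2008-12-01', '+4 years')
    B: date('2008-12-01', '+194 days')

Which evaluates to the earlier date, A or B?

A = 2012-12-01.
B = 2009-06-13.
B is earlier.

B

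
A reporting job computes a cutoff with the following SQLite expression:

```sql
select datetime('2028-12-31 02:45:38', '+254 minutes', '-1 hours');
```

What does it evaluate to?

254 minutes = 4h 14m; +254 minutes from 2028-12-31 02:45:38 is 2028-12-31 06:59:38.
-1 hours from 2028-12-31 06:59:38 is 2028-12-31 05:59:38.

2028-12-31 05:59:38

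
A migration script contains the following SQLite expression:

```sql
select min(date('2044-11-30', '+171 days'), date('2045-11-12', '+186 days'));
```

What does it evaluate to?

date('2044-11-30', '+171 days') → 2045-05-20.
date('2045-11-12', '+186 days') → 2046-05-17.
Earlier of the two is 2045-05-20.

2045-05-20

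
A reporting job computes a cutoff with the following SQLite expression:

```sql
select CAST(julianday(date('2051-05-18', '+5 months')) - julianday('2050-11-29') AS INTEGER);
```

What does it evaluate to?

323

Adding +5 months to 2051-05-18 gives 2051-10-18.
1 day remains in November 2050 after the 29th (30 − 29).
Full months from December 2050 through September 2051 contribute their day counts.
Then 18 days into October 2051.
Total: 1 + 31 + 31 + 28 + 31 + 30 + 31 + 30 + 31 + 31 + 30 + 18 = 323.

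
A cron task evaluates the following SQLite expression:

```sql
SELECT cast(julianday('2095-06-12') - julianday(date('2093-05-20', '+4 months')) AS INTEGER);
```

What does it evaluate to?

Adding +4 months to 2093-05-20 gives 2093-09-20.
10 days remain in September 2093 after the 20th (30 − 20).
Full months from October 2093 through May 2095 contribute their day counts.
Then 12 days into June 2095.
Total: 10 + 31 + 30 + 31 + 31 + 28 + 31 + 30 + 31 + 30 + 31 + 31 + 30 + 31 + 30 + 31 + 31 + 28 + 31 + 30 + 31 + 12 = 630.

630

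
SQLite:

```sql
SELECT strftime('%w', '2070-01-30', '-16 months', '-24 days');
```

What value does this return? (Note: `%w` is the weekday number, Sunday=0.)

First apply '-16 months', '-24 days': 2070-01-30 → 2068-09-06.
2068-09-06 is a Thursday; with Sunday=0 that is 4.

4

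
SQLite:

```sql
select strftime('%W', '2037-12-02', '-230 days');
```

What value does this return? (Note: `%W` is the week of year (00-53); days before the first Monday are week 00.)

15

First apply '-230 days': 2037-12-02 → 2037-04-16.
2037-04-16 is a Thursday. SQLite's %W counts Mondays since the year started; the result is 15.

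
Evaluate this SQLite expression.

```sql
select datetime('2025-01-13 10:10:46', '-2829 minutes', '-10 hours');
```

2025-01-11 01:01:46

2829 minutes = 47h 9m; -2829 minutes from 2025-01-13 10:10:46 is 2025-01-11 11:01:46 (crosses midnight).
-10 hours from 2025-01-11 11:01:46 is 2025-01-11 01:01:46.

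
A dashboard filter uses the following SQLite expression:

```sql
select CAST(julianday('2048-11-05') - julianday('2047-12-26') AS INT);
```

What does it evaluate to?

5 days remain in December 2047 after the 26th (31 − 26).
Full months from January 2048 through October 2048 contribute their day counts.
Then 5 days into November 2048.
Total: 5 + 31 + 29 + 31 + 30 + 31 + 30 + 31 + 31 + 30 + 31 + 5 = 315.

315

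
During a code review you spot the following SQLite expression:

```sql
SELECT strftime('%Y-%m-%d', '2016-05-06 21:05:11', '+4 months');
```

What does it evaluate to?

First apply '+4 months': 2016-05-06 21:05:11 → 2016-09-06 21:05:11.
`%Y-%m-%d` extracts the ISO date: 2016-09-06.

2016-09-06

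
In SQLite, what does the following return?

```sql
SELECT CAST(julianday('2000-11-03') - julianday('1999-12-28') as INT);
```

3 days remain in December 1999 after the 28th (31 − 28).
Full months from January 2000 through October 2000 contribute their day counts.
Then 3 days into November 2000.
Total: 3 + 31 + 29 + 31 + 30 + 31 + 30 + 31 + 31 + 30 + 31 + 3 = 311.

311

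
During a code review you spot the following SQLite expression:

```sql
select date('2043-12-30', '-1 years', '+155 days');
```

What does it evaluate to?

Adding -1 year to 2043-12-30 gives 2042-12-30.
Applying '+155 days' to 2042-12-30: counting 155 days forward gives 2043-06-03.

2043-06-03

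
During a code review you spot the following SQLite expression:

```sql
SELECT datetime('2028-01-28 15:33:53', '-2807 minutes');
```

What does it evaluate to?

2807 minutes = 46h 47m; -2807 minutes from 2028-01-28 15:33:53 is 2028-01-26 16:46:53 (crosses midnight).

2028-01-26 16:46:53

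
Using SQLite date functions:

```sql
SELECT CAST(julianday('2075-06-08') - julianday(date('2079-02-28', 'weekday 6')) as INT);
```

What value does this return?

`weekday 6` advances to the next Saturday; 2079-02-28 is a Tuesday, so it moves forward to 2079-03-04.
22 days remain in June 2075 after the 8th (30 − 8).
Full months from July 2075 through February 2079 contribute their day counts.
Then 4 days into March 2079.
Total: 22 + 31 + 31 + 30 + 31 + 30 + 31 + 31 + 29 + 31 + 30 + 31 + 30 + 31 + 31 + 30 + 31 + 30 + 31 + 31 + 28 + 31 + 30 + 31 + 30 + 31 + 31 + 30 + 31 + 30 + 31 + 31 + 28 + 31 + 30 + 31 + 30 + 31 + 31 + 30 + 31 + 30 + 31 + 31 + 28 + 4 = 1365.
The subtraction is earlier − later, so the result is −1365 → -1365.

-1365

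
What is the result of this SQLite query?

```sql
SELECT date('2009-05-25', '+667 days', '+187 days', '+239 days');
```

2012-05-22

Applying '+667 days' to 2009-05-25: counting 667 days forward gives 2011-03-23.
Applying '+187 days' to 2011-03-23: counting 187 days forward gives 2011-09-26.
Applying '+239 days' to 2011-09-26: counting 239 days forward gives 2012-05-22.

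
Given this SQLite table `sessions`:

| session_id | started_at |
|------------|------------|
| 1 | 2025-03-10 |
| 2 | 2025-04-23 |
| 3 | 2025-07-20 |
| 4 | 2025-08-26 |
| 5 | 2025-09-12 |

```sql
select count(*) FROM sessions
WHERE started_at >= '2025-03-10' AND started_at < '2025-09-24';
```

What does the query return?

5

Rows in [2025-03-10, 2025-09-24): 2025-03-10, 2025-04-23, 2025-07-20, 2025-08-26, 2025-09-12 → 5 rows.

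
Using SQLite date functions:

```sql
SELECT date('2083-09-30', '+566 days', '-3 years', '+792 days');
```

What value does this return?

Applying '+566 days' to 2083-09-30: counting 566 days forward gives 2085-04-18.
Adding -3 years to 2085-04-18 gives 2082-04-18.
Applying '+792 days' to 2082-04-18: counting 792 days forward gives 2084-06-18.

2084-06-18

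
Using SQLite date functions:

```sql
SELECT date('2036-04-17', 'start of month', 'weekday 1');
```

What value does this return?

`start of month` rewinds 2036-04-17 to 2036-04-01.
`weekday 1` advances to the next Monday; 2036-04-01 is a Tuesday, so it moves forward to 2036-04-07.

2036-04-07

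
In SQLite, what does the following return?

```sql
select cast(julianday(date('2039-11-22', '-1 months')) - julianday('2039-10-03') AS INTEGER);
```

Adding -1 month to 2039-11-22 gives 2039-10-22.
Both dates are in October 2039: 22 − 3 = 19.

19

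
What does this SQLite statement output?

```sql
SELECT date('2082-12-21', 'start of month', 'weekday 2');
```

2082-12-01

`start of month` rewinds 2082-12-21 to 2082-12-01.
`weekday 2` advances to the next Tuesday; 2082-12-01 is already a Tuesday, so it stays at 2082-12-01.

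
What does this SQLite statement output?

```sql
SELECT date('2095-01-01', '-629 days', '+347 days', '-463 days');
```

2092-12-17

Applying '-629 days' to 2095-01-01: counting 629 days back gives 2093-04-12.
Applying '+347 days' to 2093-04-12: counting 347 days forward gives 2094-03-25.
Applying '-463 days' to 2094-03-25: counting 463 days back gives 2092-12-17.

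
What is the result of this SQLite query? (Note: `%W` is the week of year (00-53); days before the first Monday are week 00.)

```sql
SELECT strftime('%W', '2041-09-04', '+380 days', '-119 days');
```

First apply '+380 days', '-119 days': 2041-09-04 → 2042-05-23.
2042-05-23 is a Friday. SQLite's %W counts Mondays since the year started; the result is 20.

20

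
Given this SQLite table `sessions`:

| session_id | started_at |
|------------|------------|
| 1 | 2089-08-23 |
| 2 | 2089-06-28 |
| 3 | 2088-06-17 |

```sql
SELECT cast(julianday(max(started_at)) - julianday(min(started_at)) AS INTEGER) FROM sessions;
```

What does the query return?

MIN = 2088-06-17, MAX = 2089-08-23.
13 days remain in June 2088 after the 17th (30 − 17).
Full months from July 2088 through July 2089 contribute their day counts.
Then 23 days into August 2089.
Total: 13 + 31 + 31 + 30 + 31 + 30 + 31 + 31 + 28 + 31 + 30 + 31 + 30 + 31 + 23 = 432.

432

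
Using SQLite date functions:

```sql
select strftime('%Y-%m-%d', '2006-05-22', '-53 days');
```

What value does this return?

2006-03-30

First apply '-53 days': 2006-05-22 → 2006-03-30.
`%Y-%m-%d` extracts the ISO date: 2006-03-30.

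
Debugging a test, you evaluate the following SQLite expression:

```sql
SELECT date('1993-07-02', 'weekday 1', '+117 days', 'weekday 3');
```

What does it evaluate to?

1993-11-03

`weekday 1` advances to the next Monday; 1993-07-02 is a Friday, so it moves forward to 1993-07-05.
Applying '+117 days' to 1993-07-05: counting 117 days forward gives 1993-10-30.
`weekday 3` advances to the next Wednesday; 1993-10-30 is a Saturday, so it moves forward to 1993-11-03.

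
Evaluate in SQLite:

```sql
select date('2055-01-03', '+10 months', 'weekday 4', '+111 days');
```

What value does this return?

2056-02-23

Adding +10 months to 2055-01-03 gives 2055-11-03.
`weekday 4` advances to the next Thursday; 2055-11-03 is a Wednesday, so it moves forward to 2055-11-04.
Applying '+111 days' to 2055-11-04: counting 111 days forward gives 2056-02-23.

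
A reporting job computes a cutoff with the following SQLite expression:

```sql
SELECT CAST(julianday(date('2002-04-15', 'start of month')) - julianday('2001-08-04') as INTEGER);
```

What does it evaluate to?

240

`start of month` rewinds 2002-04-15 to 2002-04-01.
27 days remain in August 2001 after the 4th (31 − 4).
Full months from September 2001 through March 2002 contribute their day counts.
Then 1 day into April 2002.
Total: 27 + 30 + 31 + 30 + 31 + 31 + 28 + 31 + 1 = 240.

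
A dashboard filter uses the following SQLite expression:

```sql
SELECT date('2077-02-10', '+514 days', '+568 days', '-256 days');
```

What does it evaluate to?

2079-05-17

Applying '+514 days' to 2077-02-10: counting 514 days forward gives 2078-07-09.
Applying '+568 days' to 2078-07-09: counting 568 days forward gives 2080-01-28.
Applying '-256 days' to 2080-01-28: counting 256 days back gives 2079-05-17.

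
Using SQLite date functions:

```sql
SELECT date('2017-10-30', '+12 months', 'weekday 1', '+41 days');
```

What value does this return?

2018-12-16

Adding +12 months to 2017-10-30 gives 2018-10-30.
`weekday 1` advances to the next Monday; 2018-10-30 is a Tuesday, so it moves forward to 2018-11-05.
Applying '+41 days' to 2018-11-05: counting 41 days forward gives 2018-12-16.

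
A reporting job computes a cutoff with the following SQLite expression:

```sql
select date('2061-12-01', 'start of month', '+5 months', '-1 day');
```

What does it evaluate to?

`start of month` rewinds 2061-12-01 to 2061-12-01.
Adding +5 months to 2061-12-01 gives 2062-05-01.
Going back 1 day from 2062-05-01 reaches 2062-04-30 (last day of April, 30 days).

2062-04-30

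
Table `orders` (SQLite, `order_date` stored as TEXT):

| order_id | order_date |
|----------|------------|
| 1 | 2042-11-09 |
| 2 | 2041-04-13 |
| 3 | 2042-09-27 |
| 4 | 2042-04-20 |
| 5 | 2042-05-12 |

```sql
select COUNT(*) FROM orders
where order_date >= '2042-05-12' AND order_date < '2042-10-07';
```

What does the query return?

Rows in [2042-05-12, 2042-10-07): 2042-09-27, 2042-05-12 → 2 rows.

2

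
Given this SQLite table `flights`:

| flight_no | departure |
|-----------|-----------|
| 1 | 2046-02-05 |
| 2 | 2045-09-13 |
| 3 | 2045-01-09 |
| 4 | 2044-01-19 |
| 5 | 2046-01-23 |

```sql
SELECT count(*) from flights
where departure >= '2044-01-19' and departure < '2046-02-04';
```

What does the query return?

4

Rows in [2044-01-19, 2046-02-04): 2045-09-13, 2045-01-09, 2044-01-19, 2046-01-23 → 4 rows.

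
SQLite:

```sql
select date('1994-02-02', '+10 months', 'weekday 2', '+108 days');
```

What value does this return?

1995-03-24

Adding +10 months to 1994-02-02 gives 1994-12-02.
`weekday 2` advances to the next Tuesday; 1994-12-02 is a Friday, so it moves forward to 1994-12-06.
Applying '+108 days' to 1994-12-06: counting 108 days forward gives 1995-03-24.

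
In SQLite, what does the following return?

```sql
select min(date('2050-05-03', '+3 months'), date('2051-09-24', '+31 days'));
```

2050-08-03

date('2050-05-03', '+3 months') → 2050-08-03.
date('2051-09-24', '+31 days') → 2051-10-25.
Earlier of the two is 2050-08-03.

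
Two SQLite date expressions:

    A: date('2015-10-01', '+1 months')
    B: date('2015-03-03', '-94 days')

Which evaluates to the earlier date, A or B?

B

A = 2015-11-01.
B = 2014-11-29.
B is earlier.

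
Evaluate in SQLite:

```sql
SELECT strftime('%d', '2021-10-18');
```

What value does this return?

`%d` extracts the 2-digit day of month: 18.

18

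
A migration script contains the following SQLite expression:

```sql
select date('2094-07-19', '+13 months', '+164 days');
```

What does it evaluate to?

Adding +13 months to 2094-07-19 gives 2095-08-19.
Applying '+164 days' to 2095-08-19: counting 164 days forward gives 2096-01-30.

2096-01-30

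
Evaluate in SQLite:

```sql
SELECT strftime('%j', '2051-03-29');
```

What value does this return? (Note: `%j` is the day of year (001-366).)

088

Day-of-year for 2051-03-29: days since 2051-01-01 inclusive = 88, zero-padded to 088.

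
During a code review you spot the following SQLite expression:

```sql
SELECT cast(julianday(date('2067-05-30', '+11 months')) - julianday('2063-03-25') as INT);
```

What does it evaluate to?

1863

Adding +11 months to 2067-05-30 gives 2068-04-30.
6 days remain in March 2063 after the 25th (31 − 25).
Full months from April 2063 through March 2068 contribute their day counts.
Then 30 days into April 2068.
Total: 6 + 30 + 31 + 30 + 31 + 31 + 30 + 31 + 30 + 31 + 31 + 29 + 31 + 30 + 31 + 30 + 31 + 31 + 30 + 31 + 30 + 31 + 31 + 28 + 31 + 30 + 31 + 30 + 31 + 31 + 30 + 31 + 30 + 31 + 31 + 28 + 31 + 30 + 31 + 30 + 31 + 31 + 30 + 31 + 30 + 31 + 31 + 28 + 31 + 30 + 31 + 30 + 31 + 31 + 30 + 31 + 30 + 31 + 31 + 29 + 31 + 30 = 1863.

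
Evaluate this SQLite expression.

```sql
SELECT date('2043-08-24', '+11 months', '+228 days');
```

2045-03-09

Adding +11 months to 2043-08-24 gives 2044-07-24.
Applying '+228 days' to 2044-07-24: counting 228 days forward gives 2045-03-09.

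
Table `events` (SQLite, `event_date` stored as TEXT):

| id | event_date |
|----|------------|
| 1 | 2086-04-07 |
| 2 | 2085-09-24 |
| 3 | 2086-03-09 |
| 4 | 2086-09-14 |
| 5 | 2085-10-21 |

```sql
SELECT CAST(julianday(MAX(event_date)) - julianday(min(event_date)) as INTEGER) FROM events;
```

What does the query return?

355

MIN = 2085-09-24, MAX = 2086-09-14.
6 days remain in September 2085 after the 24th (30 − 24).
Full months from October 2085 through August 2086 contribute their day counts.
Then 14 days into September 2086.
Total: 6 + 31 + 30 + 31 + 31 + 28 + 31 + 30 + 31 + 30 + 31 + 31 + 14 = 355.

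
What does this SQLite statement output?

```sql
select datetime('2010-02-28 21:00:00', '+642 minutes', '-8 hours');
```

642 minutes = 10h 42m; +642 minutes from 2010-02-28 21:00:00 is 2010-03-01 07:42:00 (crosses midnight).
-8 hours from 2010-03-01 07:42:00 is 2010-02-28 23:42:00 (crosses midnight).

2010-02-28 23:42:00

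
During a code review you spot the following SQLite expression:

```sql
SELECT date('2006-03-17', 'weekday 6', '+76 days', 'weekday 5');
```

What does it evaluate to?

2006-06-02

`weekday 6` advances to the next Saturday; 2006-03-17 is a Friday, so it moves forward to 2006-03-18.
Applying '+76 days' to 2006-03-18: counting 76 days forward gives 2006-06-02.
`weekday 5` advances to the next Friday; 2006-06-02 is already a Friday, so it stays at 2006-06-02.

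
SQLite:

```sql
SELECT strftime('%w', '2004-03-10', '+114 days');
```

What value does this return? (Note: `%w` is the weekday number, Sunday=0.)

5

First apply '+114 days': 2004-03-10 → 2004-07-02.
2004-07-02 is a Friday; with Sunday=0 that is 5.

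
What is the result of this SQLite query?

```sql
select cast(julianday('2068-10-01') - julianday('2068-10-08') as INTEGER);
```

Both dates are in October 2068: 8 − 1 = 7.
The subtraction is earlier − later, so the result is −7 → -7.

-7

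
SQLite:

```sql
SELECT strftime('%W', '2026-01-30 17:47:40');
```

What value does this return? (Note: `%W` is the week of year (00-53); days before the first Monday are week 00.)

04

2026-01-30 is a Friday. SQLite's %W counts Mondays since the year started; the result is 04.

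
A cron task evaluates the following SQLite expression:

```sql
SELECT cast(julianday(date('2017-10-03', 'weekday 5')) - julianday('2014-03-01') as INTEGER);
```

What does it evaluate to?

1315

`weekday 5` advances to the next Friday; 2017-10-03 is a Tuesday, so it moves forward to 2017-10-06.
30 days remain in March 2014 after the 1st (31 − 1).
Full months from April 2014 through September 2017 contribute their day counts.
Then 6 days into October 2017.
Total: 30 + 30 + 31 + 30 + 31 + 31 + 30 + 31 + 30 + 31 + 31 + 28 + 31 + 30 + 31 + 30 + 31 + 31 + 30 + 31 + 30 + 31 + 31 + 29 + 31 + 30 + 31 + 30 + 31 + 31 + 30 + 31 + 30 + 31 + 31 + 28 + 31 + 30 + 31 + 30 + 31 + 31 + 30 + 6 = 1315.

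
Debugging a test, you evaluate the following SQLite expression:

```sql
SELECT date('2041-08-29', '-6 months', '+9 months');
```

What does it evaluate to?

2041-12-01

Adding -6 months to 2041-08-29 targets 2041-02-29. February 2041 has only 28 days, so SQLite normalizes the 1-day overflow forward to 2041-03-01.
Adding +9 months to 2041-03-01 gives 2041-12-01.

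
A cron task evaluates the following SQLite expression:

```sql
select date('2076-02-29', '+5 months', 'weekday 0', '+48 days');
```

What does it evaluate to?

Adding +5 months to 2076-02-29 gives 2076-07-29.
`weekday 0` advances to the next Sunday; 2076-07-29 is a Wednesday, so it moves forward to 2076-08-02.
Applying '+48 days' to 2076-08-02: counting 48 days forward gives 2076-09-19.

2076-09-19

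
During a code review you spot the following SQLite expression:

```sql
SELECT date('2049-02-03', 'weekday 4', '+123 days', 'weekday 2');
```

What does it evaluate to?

`weekday 4` advances to the next Thursday; 2049-02-03 is a Wednesday, so it moves forward to 2049-02-04.
Applying '+123 days' to 2049-02-04: counting 123 days forward gives 2049-06-07.
`weekday 2` advances to the next Tuesday; 2049-06-07 is a Monday, so it moves forward to 2049-06-08.

2049-06-08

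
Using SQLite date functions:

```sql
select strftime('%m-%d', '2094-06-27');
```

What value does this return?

06-27

`%m-%d` extracts the month-day: 06-27.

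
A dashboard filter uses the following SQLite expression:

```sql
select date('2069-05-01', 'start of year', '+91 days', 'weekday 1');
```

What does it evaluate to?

2069-04-08

`start of year` rewinds 2069-05-01 to 2069-01-01.
Applying '+91 days' to 2069-01-01: counting 91 days forward gives 2069-04-02.
`weekday 1` advances to the next Monday; 2069-04-02 is a Tuesday, so it moves forward to 2069-04-08.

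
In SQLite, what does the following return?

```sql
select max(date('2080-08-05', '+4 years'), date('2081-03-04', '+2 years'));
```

date('2080-08-05', '+4 years') → 2084-08-05.
date('2081-03-04', '+2 years') → 2083-03-04.
Later of the two is 2084-08-05.

2084-08-05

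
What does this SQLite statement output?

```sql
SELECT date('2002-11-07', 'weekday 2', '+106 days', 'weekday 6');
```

2003-03-01

`weekday 2` advances to the next Tuesday; 2002-11-07 is a Thursday, so it moves forward to 2002-11-12.
Applying '+106 days' to 2002-11-12: counting 106 days forward gives 2003-02-26.
`weekday 6` advances to the next Saturday; 2003-02-26 is a Wednesday, so it moves forward to 2003-03-01.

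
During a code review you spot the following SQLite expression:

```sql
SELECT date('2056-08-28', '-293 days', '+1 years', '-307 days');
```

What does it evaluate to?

Applying '-293 days' to 2056-08-28: counting 293 days back gives 2055-11-09.
Adding +1 year to 2055-11-09 gives 2056-11-09.
Applying '-307 days' to 2056-11-09: counting 307 days back gives 2056-01-07.

2056-01-07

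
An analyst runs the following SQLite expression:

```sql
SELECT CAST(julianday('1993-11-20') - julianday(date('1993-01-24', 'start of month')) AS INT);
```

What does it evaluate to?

323

`start of month` rewinds 1993-01-24 to 1993-01-01.
30 days remain in January 1993 after the 1st (31 − 1).
Full months from February 1993 through October 1993 contribute their day counts.
Then 20 days into November 1993.
Total: 30 + 28 + 31 + 30 + 31 + 30 + 31 + 31 + 30 + 31 + 20 = 323.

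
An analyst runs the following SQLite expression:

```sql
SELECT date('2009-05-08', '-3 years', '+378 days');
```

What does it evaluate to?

2007-05-21

Adding -3 years to 2009-05-08 gives 2006-05-08.
Applying '+378 days' to 2006-05-08: counting 378 days forward gives 2007-05-21.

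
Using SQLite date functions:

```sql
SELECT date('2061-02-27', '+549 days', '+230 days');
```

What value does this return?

2063-04-17

Applying '+549 days' to 2061-02-27: counting 549 days forward gives 2062-08-30.
Applying '+230 days' to 2062-08-30: counting 230 days forward gives 2063-04-17.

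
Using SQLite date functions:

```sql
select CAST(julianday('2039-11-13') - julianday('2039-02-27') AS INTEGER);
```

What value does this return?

1 day remains in February 2039 after the 27th (28 − 27).
Full months from March 2039 through October 2039 contribute their day counts.
Then 13 days into November 2039.
Total: 1 + 31 + 30 + 31 + 30 + 31 + 31 + 30 + 31 + 13 = 259.

259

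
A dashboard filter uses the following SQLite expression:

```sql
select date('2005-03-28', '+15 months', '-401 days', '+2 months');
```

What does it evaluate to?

Adding +15 months to 2005-03-28 gives 2006-06-28.
Applying '-401 days' to 2006-06-28: counting 401 days back gives 2005-05-23.
Adding +2 months to 2005-05-23 gives 2005-07-23.

2005-07-23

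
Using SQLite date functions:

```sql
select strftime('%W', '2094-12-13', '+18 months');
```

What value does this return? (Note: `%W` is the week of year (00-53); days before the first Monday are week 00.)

24

First apply '+18 months': 2094-12-13 → 2096-06-13.
2096-06-13 is a Wednesday. SQLite's %W counts Mondays since the year started; the result is 24.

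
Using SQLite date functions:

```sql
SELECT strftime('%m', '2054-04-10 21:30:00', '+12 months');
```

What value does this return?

04

First apply '+12 months': 2054-04-10 21:30:00 → 2055-04-10 21:30:00.
`%m` extracts the 2-digit month (01-12): 04.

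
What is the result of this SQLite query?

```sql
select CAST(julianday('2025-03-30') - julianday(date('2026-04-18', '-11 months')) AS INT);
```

-49

Adding -11 months to 2026-04-18 gives 2025-05-18.
1 day remains in March 2025 after the 30th (31 − 30).
April 2025: 30 days.
Then 18 days into May 2025.
Total: 1 + 30 + 18 = 49.
The subtraction is earlier − later, so the result is −49 → -49.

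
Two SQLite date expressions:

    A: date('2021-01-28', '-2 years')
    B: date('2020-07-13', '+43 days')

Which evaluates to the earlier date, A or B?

A = 2019-01-28.
B = 2020-08-25.
A is earlier.

A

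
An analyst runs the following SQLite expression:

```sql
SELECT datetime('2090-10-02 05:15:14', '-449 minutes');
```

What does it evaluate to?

449 minutes = 7h 29m; -449 minutes from 2090-10-02 05:15:14 is 2090-10-01 21:46:14 (crosses midnight).

2090-10-01 21:46:14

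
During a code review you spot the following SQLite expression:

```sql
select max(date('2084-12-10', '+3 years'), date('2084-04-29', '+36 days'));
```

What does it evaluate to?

date('2084-12-10', '+3 years') → 2087-12-10.
date('2084-04-29', '+36 days') → 2084-06-04.
Later of the two is 2087-12-10.

2087-12-10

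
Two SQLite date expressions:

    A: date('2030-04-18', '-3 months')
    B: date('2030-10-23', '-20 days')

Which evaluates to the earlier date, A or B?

A

A = 2030-01-18.
B = 2030-10-03.
A is earlier.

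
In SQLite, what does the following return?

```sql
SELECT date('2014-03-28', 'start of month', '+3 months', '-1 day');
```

2014-05-31

`start of month` rewinds 2014-03-28 to 2014-03-01.
Adding +3 months to 2014-03-01 gives 2014-06-01.
Going back 1 day from 2014-06-01 reaches 2014-05-31 (last day of May, 31 days).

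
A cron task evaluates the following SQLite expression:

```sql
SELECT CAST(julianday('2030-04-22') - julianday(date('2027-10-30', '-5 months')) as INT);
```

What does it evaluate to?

Adding -5 months to 2027-10-30 gives 2027-05-30.
1 day remains in May 2027 after the 30th (31 − 30).
Full months from June 2027 through March 2030 contribute their day counts.
Then 22 days into April 2030.
Total: 1 + 30 + 31 + 31 + 30 + 31 + 30 + 31 + 31 + 29 + 31 + 30 + 31 + 30 + 31 + 31 + 30 + 31 + 30 + 31 + 31 + 28 + 31 + 30 + 31 + 30 + 31 + 31 + 30 + 31 + 30 + 31 + 31 + 28 + 31 + 22 = 1058.

1058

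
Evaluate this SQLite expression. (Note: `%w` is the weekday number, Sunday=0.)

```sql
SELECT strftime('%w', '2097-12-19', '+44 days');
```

6

First apply '+44 days': 2097-12-19 → 2098-02-01.
2098-02-01 is a Saturday; with Sunday=0 that is 6.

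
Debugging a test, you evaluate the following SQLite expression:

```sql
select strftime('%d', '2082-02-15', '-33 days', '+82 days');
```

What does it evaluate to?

First apply '-33 days', '+82 days': 2082-02-15 → 2082-04-05.
`%d` extracts the 2-digit day of month: 05.

05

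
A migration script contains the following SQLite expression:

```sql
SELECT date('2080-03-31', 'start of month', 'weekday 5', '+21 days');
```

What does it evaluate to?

`start of month` rewinds 2080-03-31 to 2080-03-01.
`weekday 5` advances to the next Friday; 2080-03-01 is already a Friday, so it stays at 2080-03-01.
Advancing 21 more days within March lands on 2080-03-22.

2080-03-22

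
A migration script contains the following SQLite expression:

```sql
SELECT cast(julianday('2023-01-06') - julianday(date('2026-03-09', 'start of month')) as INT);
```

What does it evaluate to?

`start of month` rewinds 2026-03-09 to 2026-03-01.
25 days remain in January 2023 after the 6th (31 − 6).
Full months from February 2023 through February 2026 contribute their day counts.
Then 1 day into March 2026.
Total: 25 + 28 + 31 + 30 + 31 + 30 + 31 + 31 + 30 + 31 + 30 + 31 + 31 + 29 + 31 + 30 + 31 + 30 + 31 + 31 + 30 + 31 + 30 + 31 + 31 + 28 + 31 + 30 + 31 + 30 + 31 + 31 + 30 + 31 + 30 + 31 + 31 + 28 + 1 = 1150.
The subtraction is earlier − later, so the result is −1150 → -1150.

-1150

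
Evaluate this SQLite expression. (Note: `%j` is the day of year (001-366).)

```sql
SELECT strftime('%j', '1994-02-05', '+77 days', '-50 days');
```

First apply '+77 days', '-50 days': 1994-02-05 → 1994-03-04.
Day-of-year for 1994-03-04: days since 1994-01-01 inclusive = 63, zero-padded to 063.

063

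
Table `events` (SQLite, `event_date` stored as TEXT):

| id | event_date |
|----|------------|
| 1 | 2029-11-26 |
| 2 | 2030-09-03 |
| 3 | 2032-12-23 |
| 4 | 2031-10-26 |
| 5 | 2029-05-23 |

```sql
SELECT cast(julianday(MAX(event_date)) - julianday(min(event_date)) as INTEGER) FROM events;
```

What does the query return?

MIN = 2029-05-23, MAX = 2032-12-23.
8 days remain in May 2029 after the 23rd (31 − 23).
Full months from June 2029 through November 2032 contribute their day counts.
Then 23 days into December 2032.
Total: 8 + 30 + 31 + 31 + 30 + 31 + 30 + 31 + 31 + 28 + 31 + 30 + 31 + 30 + 31 + 31 + 30 + 31 + 30 + 31 + 31 + 28 + 31 + 30 + 31 + 30 + 31 + 31 + 30 + 31 + 30 + 31 + 31 + 29 + 31 + 30 + 31 + 30 + 31 + 31 + 30 + 31 + 30 + 23 = 1310.

1310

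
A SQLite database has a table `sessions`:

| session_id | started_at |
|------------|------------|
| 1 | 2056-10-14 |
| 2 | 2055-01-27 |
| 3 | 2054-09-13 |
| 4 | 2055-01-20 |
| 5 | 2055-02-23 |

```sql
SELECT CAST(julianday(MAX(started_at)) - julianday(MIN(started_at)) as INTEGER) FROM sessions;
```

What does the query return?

762

MIN = 2054-09-13, MAX = 2056-10-14.
17 days remain in September 2054 after the 13th (30 − 13).
Full months from October 2054 through September 2056 contribute their day counts.
Then 14 days into October 2056.
Total: 17 + 31 + 30 + 31 + 31 + 28 + 31 + 30 + 31 + 30 + 31 + 31 + 30 + 31 + 30 + 31 + 31 + 29 + 31 + 30 + 31 + 30 + 31 + 31 + 30 + 14 = 762.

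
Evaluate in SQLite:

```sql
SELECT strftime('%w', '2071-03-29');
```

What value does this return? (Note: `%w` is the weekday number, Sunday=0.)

0

2071-03-29 is a Sunday; with Sunday=0 that is 0.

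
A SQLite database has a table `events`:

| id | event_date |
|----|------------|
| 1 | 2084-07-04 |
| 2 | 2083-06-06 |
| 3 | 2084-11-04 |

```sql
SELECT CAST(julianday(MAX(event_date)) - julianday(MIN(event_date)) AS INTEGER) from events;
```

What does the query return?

517

MIN = 2083-06-06, MAX = 2084-11-04.
24 days remain in June 2083 after the 6th (30 − 6).
Full months from July 2083 through October 2084 contribute their day counts.
Then 4 days into November 2084.
Total: 24 + 31 + 31 + 30 + 31 + 30 + 31 + 31 + 29 + 31 + 30 + 31 + 30 + 31 + 31 + 30 + 31 + 4 = 517.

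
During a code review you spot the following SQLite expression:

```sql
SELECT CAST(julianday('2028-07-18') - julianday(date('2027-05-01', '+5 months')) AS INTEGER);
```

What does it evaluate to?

Adding +5 months to 2027-05-01 gives 2027-10-01.
30 days remain in October 2027 after the 1st (31 − 1).
Full months from November 2027 through June 2028 contribute their day counts.
Then 18 days into July 2028.
Total: 30 + 30 + 31 + 31 + 29 + 31 + 30 + 31 + 30 + 18 = 291.

291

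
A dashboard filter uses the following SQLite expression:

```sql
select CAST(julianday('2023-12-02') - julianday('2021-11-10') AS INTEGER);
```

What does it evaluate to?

20 days remain in November 2021 after the 10th (30 − 10).
Full months from December 2021 through November 2023 contribute their day counts.
Then 2 days into December 2023.
Total: 20 + 31 + 31 + 28 + 31 + 30 + 31 + 30 + 31 + 31 + 30 + 31 + 30 + 31 + 31 + 28 + 31 + 30 + 31 + 30 + 31 + 31 + 30 + 31 + 30 + 2 = 752.

752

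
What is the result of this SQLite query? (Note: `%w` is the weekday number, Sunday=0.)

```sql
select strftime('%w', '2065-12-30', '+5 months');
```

First apply '+5 months': 2065-12-30 → 2066-05-30.
2066-05-30 is a Sunday; with Sunday=0 that is 0.

0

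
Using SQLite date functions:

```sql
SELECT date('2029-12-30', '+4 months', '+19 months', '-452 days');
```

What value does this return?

2030-09-04

Adding +4 months to 2029-12-30 gives 2030-04-30.
Adding +19 months to 2030-04-30 gives 2031-11-30.
Applying '-452 days' to 2031-11-30: counting 452 days back gives 2030-09-04.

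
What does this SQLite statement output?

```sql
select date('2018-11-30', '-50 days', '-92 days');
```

Applying '-50 days' to 2018-11-30: counting 50 days back gives 2018-10-11.
Applying '-92 days' to 2018-10-11: counting 92 days back gives 2018-07-11.

2018-07-11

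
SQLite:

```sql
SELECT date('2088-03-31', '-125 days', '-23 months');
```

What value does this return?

2085-12-27

Applying '-125 days' to 2088-03-31: counting 125 days back gives 2087-11-27.
Adding -23 months to 2087-11-27 gives 2085-12-27.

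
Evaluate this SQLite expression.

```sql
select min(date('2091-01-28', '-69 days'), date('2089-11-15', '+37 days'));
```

date('2091-01-28', '-69 days') → 2090-11-20.
date('2089-11-15', '+37 days') → 2089-12-22.
Earlier of the two is 2089-12-22.

2089-12-22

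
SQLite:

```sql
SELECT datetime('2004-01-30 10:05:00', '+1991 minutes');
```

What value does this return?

1991 minutes = 33h 11m; +1991 minutes from 2004-01-30 10:05:00 is 2004-01-31 19:16:00 (crosses midnight).

2004-01-31 19:16:00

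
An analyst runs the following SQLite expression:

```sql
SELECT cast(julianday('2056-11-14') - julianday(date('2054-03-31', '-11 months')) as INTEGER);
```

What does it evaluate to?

1293

Adding -11 months to 2054-03-31 targets 2053-04-31. April 2053 has only 30 days, so SQLite normalizes the 1-day overflow forward to 2053-05-01.
30 days remain in May 2053 after the 1st (31 − 1).
Full months from June 2053 through October 2056 contribute their day counts.
Then 14 days into November 2056.
Total: 30 + 30 + 31 + 31 + 30 + 31 + 30 + 31 + 31 + 28 + 31 + 30 + 31 + 30 + 31 + 31 + 30 + 31 + 30 + 31 + 31 + 28 + 31 + 30 + 31 + 30 + 31 + 31 + 30 + 31 + 30 + 31 + 31 + 29 + 31 + 30 + 31 + 30 + 31 + 31 + 30 + 31 + 14 = 1293.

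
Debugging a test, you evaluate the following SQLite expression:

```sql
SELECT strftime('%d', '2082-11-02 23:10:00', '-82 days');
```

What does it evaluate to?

12

First apply '-82 days': 2082-11-02 23:10:00 → 2082-08-12 23:10:00.
`%d` extracts the 2-digit day of month: 12.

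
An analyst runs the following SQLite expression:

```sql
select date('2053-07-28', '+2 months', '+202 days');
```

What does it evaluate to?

Adding +2 months to 2053-07-28 gives 2053-09-28.
Applying '+202 days' to 2053-09-28: counting 202 days forward gives 2054-04-18.

2054-04-18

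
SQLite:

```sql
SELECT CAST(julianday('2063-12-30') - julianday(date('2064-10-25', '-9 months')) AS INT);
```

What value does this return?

Adding -9 months to 2064-10-25 gives 2064-01-25.
1 day remains in December 2063 after the 30th (31 − 30).
Then 25 days into January 2064.
Total: 1 + 25 = 26.
The subtraction is earlier − later, so the result is −26 → -26.

-26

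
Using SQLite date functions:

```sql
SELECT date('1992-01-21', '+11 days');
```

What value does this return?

January 1992 has 31 days; 10 remain after the 21st, so 11 days reach 1992-02-01.

1992-02-01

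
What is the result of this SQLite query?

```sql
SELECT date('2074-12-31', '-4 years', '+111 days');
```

2071-04-21

Adding -4 years to 2074-12-31 gives 2070-12-31.
Applying '+111 days' to 2070-12-31: counting 111 days forward gives 2071-04-21.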